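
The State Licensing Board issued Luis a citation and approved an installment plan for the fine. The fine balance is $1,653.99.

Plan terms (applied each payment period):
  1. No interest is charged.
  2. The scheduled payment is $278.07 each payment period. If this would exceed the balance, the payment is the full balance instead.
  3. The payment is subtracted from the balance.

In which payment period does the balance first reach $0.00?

Payment period 1: opening $1,653.99; payment $278.07; balance $1,375.92
Payment period 2: opening $1,375.92; payment $278.07; balance $1,097.85
Payment period 3: opening $1,097.85; payment $278.07; balance $819.78
Payment period 4: opening $819.78; payment $278.07; balance $541.71
Payment period 5: opening $541.71; payment $278.07; balance $263.64
Payment period 6: opening $263.64; payment $263.64; balance $0.00
Balance reaches $0.00 in payment period 6.

6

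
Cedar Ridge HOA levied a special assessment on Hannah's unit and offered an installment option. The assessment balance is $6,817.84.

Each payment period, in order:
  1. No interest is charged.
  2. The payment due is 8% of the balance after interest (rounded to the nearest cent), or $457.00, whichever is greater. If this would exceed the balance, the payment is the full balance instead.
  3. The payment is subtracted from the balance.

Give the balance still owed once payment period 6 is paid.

Payment period 1: $6,817.84 − $545.43 → $6,272.41
Payment period 2: $6,272.41 − $501.79 → $5,770.62
Payment period 3: $5,770.62 − $461.65 → $5,308.97
Payment period 4: $5,308.97 − $457.00 → $4,851.97
Payment period 5: $4,851.97 − $457.00 → $4,394.97
Payment period 6: $4,394.97 − $457.00 → $3,937.97

$3,937.97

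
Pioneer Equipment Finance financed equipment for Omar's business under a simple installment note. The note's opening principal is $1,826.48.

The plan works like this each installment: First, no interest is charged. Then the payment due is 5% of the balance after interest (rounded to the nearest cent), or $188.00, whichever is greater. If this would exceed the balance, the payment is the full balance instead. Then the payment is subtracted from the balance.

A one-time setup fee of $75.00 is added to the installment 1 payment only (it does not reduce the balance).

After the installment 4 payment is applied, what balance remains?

$1,074.48

Installment 1: opening $1,826.48; payment $188.00 (+ $75.00 fee); balance $1,638.48
Installment 2: opening $1,638.48; payment $188.00; balance $1,450.48
Installment 3: opening $1,450.48; payment $188.00; balance $1,262.48
Installment 4: opening $1,262.48; payment $188.00; balance $1,074.48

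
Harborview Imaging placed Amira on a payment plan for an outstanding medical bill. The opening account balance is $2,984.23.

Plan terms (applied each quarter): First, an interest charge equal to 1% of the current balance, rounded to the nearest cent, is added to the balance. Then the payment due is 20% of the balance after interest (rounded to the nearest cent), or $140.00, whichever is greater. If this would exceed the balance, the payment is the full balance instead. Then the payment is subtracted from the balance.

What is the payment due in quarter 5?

$256.94

Quarter 1: opening $2,984.23; interest $29.84 → $3,014.07; payment $602.81; balance $2,411.26
Quarter 2: opening $2,411.26; interest $24.11 → $2,435.37; payment $487.07; balance $1,948.30
Quarter 3: opening $1,948.30; interest $19.48 → $1,967.78; payment $393.56; balance $1,574.22
Quarter 4: opening $1,574.22; interest $15.74 → $1,589.96; payment $317.99; balance $1,271.97
Quarter 5: opening $1,271.97; interest $12.72 → $1,284.69; payment $256.94; balance $1,027.75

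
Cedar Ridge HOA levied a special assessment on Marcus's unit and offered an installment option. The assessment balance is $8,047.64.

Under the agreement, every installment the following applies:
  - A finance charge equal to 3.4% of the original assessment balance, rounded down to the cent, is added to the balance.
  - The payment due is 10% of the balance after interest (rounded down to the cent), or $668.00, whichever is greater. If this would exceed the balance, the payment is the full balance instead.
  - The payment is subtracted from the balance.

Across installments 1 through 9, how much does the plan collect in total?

# | Opening | Interest | Payment | End bal
1 | $8,047.64 | $273.61 | $832.12 | $7,489.13
2 | $7,489.13 | $273.61 | $776.27 | $6,986.47
3 | $6,986.47 | $273.61 | $726.00 | $6,534.08
4 | $6,534.08 | $273.61 | $680.76 | $6,126.93
5 | $6,126.93 | $273.61 | $668.00 | $5,732.54
6 | $5,732.54 | $273.61 | $668.00 | $5,338.15
7 | $5,338.15 | $273.61 | $668.00 | $4,943.76
8 | $4,943.76 | $273.61 | $668.00 | $4,549.37
9 | $4,549.37 | $273.61 | $668.00 | $4,154.98
Total paid: $6,355.15

$6,355.15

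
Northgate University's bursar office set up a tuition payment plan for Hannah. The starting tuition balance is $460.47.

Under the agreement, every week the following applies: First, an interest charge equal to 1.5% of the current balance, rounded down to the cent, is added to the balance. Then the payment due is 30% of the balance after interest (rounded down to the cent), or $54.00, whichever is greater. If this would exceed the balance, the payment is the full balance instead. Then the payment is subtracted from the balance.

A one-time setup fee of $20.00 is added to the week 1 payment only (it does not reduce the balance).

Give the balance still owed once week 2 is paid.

$232.45

Week 1: opening $460.47; interest $6.90 → $467.37; payment $140.21 (+ $20.00 fee); balance $327.16
Week 2: opening $327.16; interest $4.90 → $332.06; payment $99.61; balance $232.45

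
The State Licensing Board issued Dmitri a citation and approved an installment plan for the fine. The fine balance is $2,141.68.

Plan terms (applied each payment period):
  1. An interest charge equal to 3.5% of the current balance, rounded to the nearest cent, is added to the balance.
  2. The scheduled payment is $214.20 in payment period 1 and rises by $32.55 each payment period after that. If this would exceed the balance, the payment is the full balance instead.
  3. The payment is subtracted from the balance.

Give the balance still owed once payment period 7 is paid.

# | Opening | Interest | Payment | End bal
1 | $2,141.68 | $74.96 | $214.20 | $2,002.44
2 | $2,002.44 | $70.09 | $246.75 | $1,825.78
3 | $1,825.78 | $63.90 | $279.30 | $1,610.38
4 | $1,610.38 | $56.36 | $311.85 | $1,354.89
5 | $1,354.89 | $47.42 | $344.40 | $1,057.91
6 | $1,057.91 | $37.03 | $376.95 | $717.99
7 | $717.99 | $25.13 | $409.50 | $333.62

$333.62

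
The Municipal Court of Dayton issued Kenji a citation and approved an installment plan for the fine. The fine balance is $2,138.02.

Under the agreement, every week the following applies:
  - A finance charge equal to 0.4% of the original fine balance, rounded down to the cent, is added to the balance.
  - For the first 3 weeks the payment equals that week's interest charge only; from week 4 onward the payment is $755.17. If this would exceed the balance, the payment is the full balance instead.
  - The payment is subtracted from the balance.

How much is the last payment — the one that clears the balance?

$653.33

Week 1: $2,138.02 +$8.55 interest = $2,146.57; pay $8.55 → $2,138.02
Week 2: $2,138.02 +$8.55 interest = $2,146.57; pay $8.55 → $2,138.02
Week 3: $2,138.02 +$8.55 interest = $2,146.57; pay $8.55 → $2,138.02
Week 4: $2,138.02 +$8.55 interest = $2,146.57; pay $755.17 → $1,391.40
Week 5: $1,391.40 +$8.55 interest = $1,399.95; pay $755.17 → $644.78
Week 6: $644.78 +$8.55 interest = $653.33; pay $653.33 → $0.00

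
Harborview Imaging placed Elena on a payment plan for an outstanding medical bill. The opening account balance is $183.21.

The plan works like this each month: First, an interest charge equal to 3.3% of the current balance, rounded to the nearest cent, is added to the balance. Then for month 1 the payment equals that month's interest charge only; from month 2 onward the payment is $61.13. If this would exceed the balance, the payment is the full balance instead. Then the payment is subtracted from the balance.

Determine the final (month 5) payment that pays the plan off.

Month 1: opening $183.21; interest $6.05 → $189.26; payment $6.05; balance $183.21
Month 2: opening $183.21; interest $6.05 → $189.26; payment $61.13; balance $128.13
Month 3: opening $128.13; interest $4.23 → $132.36; payment $61.13; balance $71.23
Month 4: opening $71.23; interest $2.35 → $73.58; payment $61.13; balance $12.45
Month 5: opening $12.45; interest $0.41 → $12.86; payment $12.86; balance $0.00

$12.86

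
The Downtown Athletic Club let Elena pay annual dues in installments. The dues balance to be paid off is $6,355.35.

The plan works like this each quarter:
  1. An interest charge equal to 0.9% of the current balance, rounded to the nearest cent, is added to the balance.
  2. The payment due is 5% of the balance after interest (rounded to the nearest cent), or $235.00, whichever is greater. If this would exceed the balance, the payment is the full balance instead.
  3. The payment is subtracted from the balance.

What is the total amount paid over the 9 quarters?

$2,457.21

Quarter 1: $6,355.35 +$57.20 interest = $6,412.55; pay $320.63 → $6,091.92
Quarter 2: $6,091.92 +$54.83 interest = $6,146.75; pay $307.34 → $5,839.41
Quarter 3: $5,839.41 +$52.55 interest = $5,891.96; pay $294.60 → $5,597.36
Quarter 4: $5,597.36 +$50.38 interest = $5,647.74; pay $282.39 → $5,365.35
Quarter 5: $5,365.35 +$48.29 interest = $5,413.64; pay $270.68 → $5,142.96
Quarter 6: $5,142.96 +$46.29 interest = $5,189.25; pay $259.46 → $4,929.79
Quarter 7: $4,929.79 +$44.37 interest = $4,974.16; pay $248.71 → $4,725.45
Quarter 8: $4,725.45 +$42.53 interest = $4,767.98; pay $238.40 → $4,529.58
Quarter 9: $4,529.58 +$40.77 interest = $4,570.35; pay $235.00 → $4,335.35
Total paid: $2,457.21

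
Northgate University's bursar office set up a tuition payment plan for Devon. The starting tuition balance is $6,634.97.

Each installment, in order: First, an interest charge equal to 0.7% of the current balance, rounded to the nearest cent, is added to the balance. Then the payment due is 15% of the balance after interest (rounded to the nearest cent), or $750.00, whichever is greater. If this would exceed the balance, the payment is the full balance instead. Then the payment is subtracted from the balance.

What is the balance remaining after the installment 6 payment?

Installment 1: $6,634.97 +$46.44 interest = $6,681.41; pay $1,002.21 → $5,679.20
Installment 2: $5,679.20 +$39.75 interest = $5,718.95; pay $857.84 → $4,861.11
Installment 3: $4,861.11 +$34.03 interest = $4,895.14; pay $750.00 → $4,145.14
Installment 4: $4,145.14 +$29.02 interest = $4,174.16; pay $750.00 → $3,424.16
Installment 5: $3,424.16 +$23.97 interest = $3,448.13; pay $750.00 → $2,698.13
Installment 6: $2,698.13 +$18.89 interest = $2,717.02; pay $750.00 → $1,967.02

$1,967.02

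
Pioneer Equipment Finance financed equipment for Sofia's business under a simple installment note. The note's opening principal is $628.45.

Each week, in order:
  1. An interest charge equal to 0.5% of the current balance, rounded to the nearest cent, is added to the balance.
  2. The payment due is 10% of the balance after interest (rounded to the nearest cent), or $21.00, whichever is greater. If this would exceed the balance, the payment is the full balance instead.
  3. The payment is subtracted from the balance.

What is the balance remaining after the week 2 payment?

$514.14

Week 1: opening $628.45; interest $3.14 → $631.59; payment $63.16; balance $568.43
Week 2: opening $568.43; interest $2.84 → $571.27; payment $57.13; balance $514.14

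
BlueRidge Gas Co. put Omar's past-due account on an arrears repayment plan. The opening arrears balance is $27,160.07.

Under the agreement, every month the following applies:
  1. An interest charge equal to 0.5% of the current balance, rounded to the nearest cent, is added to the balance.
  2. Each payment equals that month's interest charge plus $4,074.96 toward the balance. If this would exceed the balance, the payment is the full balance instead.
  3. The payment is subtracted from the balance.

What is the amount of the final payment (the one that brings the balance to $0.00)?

Month 1: opening $27,160.07; interest $135.80 → $27,295.87; payment $4,210.76; balance $23,085.11
Month 2: opening $23,085.11; interest $115.43 → $23,200.54; payment $4,190.39; balance $19,010.15
Month 3: opening $19,010.15; interest $95.05 → $19,105.20; payment $4,170.01; balance $14,935.19
Month 4: opening $14,935.19; interest $74.68 → $15,009.87; payment $4,149.64; balance $10,860.23
Month 5: opening $10,860.23; interest $54.30 → $10,914.53; payment $4,129.26; balance $6,785.27
Month 6: opening $6,785.27; interest $33.93 → $6,819.20; payment $4,108.89; balance $2,710.31
Month 7: opening $2,710.31; interest $13.55 → $2,723.86; payment $2,723.86; balance $0.00

$2,723.86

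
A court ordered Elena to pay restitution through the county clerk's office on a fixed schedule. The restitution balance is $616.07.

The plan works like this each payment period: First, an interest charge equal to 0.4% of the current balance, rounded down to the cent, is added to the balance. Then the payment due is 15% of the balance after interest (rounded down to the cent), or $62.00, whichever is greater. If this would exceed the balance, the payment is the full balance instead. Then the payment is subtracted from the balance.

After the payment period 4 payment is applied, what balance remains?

# | Opening | Interest | Payment | End bal
1 | $616.07 | $2.46 | $92.77 | $525.76
2 | $525.76 | $2.10 | $79.17 | $448.69
3 | $448.69 | $1.79 | $67.57 | $382.91
4 | $382.91 | $1.53 | $62.00 | $322.44

$322.44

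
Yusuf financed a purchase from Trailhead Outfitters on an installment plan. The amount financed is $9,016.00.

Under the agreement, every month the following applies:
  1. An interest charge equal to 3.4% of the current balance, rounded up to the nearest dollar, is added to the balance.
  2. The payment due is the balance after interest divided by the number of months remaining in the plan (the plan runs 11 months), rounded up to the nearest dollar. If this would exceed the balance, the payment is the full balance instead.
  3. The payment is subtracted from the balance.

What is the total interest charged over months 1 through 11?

$2,071.00

Month 1: opening $9,016.00; interest $307.00 → $9,323.00; payment $848.00; balance $8,475.00
Month 2: opening $8,475.00; interest $289.00 → $8,764.00; payment $877.00; balance $7,887.00
Month 3: opening $7,887.00; interest $269.00 → $8,156.00; payment $907.00; balance $7,249.00
Month 4: opening $7,249.00; interest $247.00 → $7,496.00; payment $937.00; balance $6,559.00
Month 5: opening $6,559.00; interest $224.00 → $6,783.00; payment $969.00; balance $5,814.00
Month 6: opening $5,814.00; interest $198.00 → $6,012.00; payment $1,002.00; balance $5,010.00
Month 7: opening $5,010.00; interest $171.00 → $5,181.00; payment $1,037.00; balance $4,144.00
Month 8: opening $4,144.00; interest $141.00 → $4,285.00; payment $1,072.00; balance $3,213.00
Month 9: opening $3,213.00; interest $110.00 → $3,323.00; payment $1,108.00; balance $2,215.00
Month 10: opening $2,215.00; interest $76.00 → $2,291.00; payment $1,146.00; balance $1,145.00
Month 11: opening $1,145.00; interest $39.00 → $1,184.00; payment $1,184.00; balance $0.00
Total interest: $307.00 + $289.00 + $269.00 + $247.00 + $224.00 + $198.00 + $171.00 + $141.00 + $110.00 + $76.00 + $39.00 = $2,071.00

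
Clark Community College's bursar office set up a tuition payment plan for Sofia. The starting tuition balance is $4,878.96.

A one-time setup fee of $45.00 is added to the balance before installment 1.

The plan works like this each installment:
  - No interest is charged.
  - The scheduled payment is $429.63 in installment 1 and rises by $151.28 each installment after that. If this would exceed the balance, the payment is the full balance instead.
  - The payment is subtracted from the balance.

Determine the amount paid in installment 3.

# | Opening | Payment | End bal
1 | $4,923.96 | $429.63 | $4,494.33
2 | $4,494.33 | $580.91 | $3,913.42
3 | $3,913.42 | $732.19 | $3,181.23

$732.19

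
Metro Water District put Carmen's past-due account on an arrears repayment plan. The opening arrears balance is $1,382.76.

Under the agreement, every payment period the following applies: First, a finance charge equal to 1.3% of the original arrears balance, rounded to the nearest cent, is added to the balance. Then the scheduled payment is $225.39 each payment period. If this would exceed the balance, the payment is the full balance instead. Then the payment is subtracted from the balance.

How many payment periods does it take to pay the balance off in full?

# | Opening | Interest | Payment | End bal
1 | $1,382.76 | $17.98 | $225.39 | $1,175.35
2 | $1,175.35 | $17.98 | $225.39 | $967.94
3 | $967.94 | $17.98 | $225.39 | $760.53
4 | $760.53 | $17.98 | $225.39 | $553.12
5 | $553.12 | $17.98 | $225.39 | $345.71
6 | $345.71 | $17.98 | $225.39 | $138.30
7 | $138.30 | $17.98 | $156.28 | $0.00
Balance reaches $0.00 in payment period 7.

7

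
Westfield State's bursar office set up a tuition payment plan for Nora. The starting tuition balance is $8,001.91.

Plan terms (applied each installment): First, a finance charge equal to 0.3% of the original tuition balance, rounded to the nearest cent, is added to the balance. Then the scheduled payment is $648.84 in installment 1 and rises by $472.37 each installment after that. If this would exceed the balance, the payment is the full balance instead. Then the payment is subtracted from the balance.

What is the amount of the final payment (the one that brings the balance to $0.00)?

Installment 1: opening $8,001.91; interest $24.01 → $8,025.92; payment $648.84; balance $7,377.08
Installment 2: opening $7,377.08; interest $24.01 → $7,401.09; payment $1,121.21; balance $6,279.88
Installment 3: opening $6,279.88; interest $24.01 → $6,303.89; payment $1,593.58; balance $4,710.31
Installment 4: opening $4,710.31; interest $24.01 → $4,734.32; payment $2,065.95; balance $2,668.37
Installment 5: opening $2,668.37; interest $24.01 → $2,692.38; payment $2,538.32; balance $154.06
Installment 6: opening $154.06; interest $24.01 → $178.07; payment $178.07; balance $0.00

$178.07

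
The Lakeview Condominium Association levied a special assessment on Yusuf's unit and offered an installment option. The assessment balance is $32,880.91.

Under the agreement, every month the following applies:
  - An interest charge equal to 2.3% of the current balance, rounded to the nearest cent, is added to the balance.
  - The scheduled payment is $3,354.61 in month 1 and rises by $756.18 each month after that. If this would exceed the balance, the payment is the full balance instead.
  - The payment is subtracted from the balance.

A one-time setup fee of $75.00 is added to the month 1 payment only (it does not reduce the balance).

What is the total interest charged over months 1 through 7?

$3,366.68

Month 1: $32,880.91 +$756.26 interest = $33,637.17; pay $3,354.61 (+ $75.00 fee) → $30,282.56
Month 2: $30,282.56 +$696.50 interest = $30,979.06; pay $4,110.79 → $26,868.27
Month 3: $26,868.27 +$617.97 interest = $27,486.24; pay $4,866.97 → $22,619.27
Month 4: $22,619.27 +$520.24 interest = $23,139.51; pay $5,623.15 → $17,516.36
Month 5: $17,516.36 +$402.88 interest = $17,919.24; pay $6,379.33 → $11,539.91
Month 6: $11,539.91 +$265.42 interest = $11,805.33; pay $7,135.51 → $4,669.82
Month 7: $4,669.82 +$107.41 interest = $4,777.23; pay $4,777.23 → $0.00
Total interest: $756.26 + $696.50 + $617.97 + $520.24 + $402.88 + $265.42 + $107.41 = $3,366.68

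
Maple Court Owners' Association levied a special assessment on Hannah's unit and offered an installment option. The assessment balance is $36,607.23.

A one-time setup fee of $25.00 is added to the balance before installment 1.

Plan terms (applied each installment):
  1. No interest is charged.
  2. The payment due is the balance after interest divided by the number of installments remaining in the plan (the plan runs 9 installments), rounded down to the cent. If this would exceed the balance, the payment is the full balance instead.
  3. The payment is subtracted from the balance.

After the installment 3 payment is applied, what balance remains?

# | Opening | Payment | End bal
1 | $36,632.23 | $4,070.24 | $32,561.99
2 | $32,561.99 | $4,070.24 | $28,491.75
3 | $28,491.75 | $4,070.25 | $24,421.50

$24,421.50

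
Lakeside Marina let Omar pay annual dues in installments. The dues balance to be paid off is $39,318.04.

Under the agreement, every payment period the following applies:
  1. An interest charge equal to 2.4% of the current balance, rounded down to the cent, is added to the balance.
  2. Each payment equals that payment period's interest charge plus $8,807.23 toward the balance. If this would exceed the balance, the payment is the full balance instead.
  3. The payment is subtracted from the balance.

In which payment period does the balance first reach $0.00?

Payment period 1: opening $39,318.04; interest $943.63 → $40,261.67; payment $9,750.86; balance $30,510.81
Payment period 2: opening $30,510.81; interest $732.25 → $31,243.06; payment $9,539.48; balance $21,703.58
Payment period 3: opening $21,703.58; interest $520.88 → $22,224.46; payment $9,328.11; balance $12,896.35
Payment period 4: opening $12,896.35; interest $309.51 → $13,205.86; payment $9,116.74; balance $4,089.12
Payment period 5: opening $4,089.12; interest $98.13 → $4,187.25; payment $4,187.25; balance $0.00
Balance reaches $0.00 in payment period 5.

5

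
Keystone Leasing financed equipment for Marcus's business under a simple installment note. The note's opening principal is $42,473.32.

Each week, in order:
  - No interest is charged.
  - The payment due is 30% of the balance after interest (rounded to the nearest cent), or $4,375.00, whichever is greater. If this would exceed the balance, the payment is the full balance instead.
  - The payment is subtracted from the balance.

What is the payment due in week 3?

# | Opening | Payment | End bal
1 | $42,473.32 | $12,742.00 | $29,731.32
2 | $29,731.32 | $8,919.40 | $20,811.92
3 | $20,811.92 | $6,243.58 | $14,568.34

$6,243.58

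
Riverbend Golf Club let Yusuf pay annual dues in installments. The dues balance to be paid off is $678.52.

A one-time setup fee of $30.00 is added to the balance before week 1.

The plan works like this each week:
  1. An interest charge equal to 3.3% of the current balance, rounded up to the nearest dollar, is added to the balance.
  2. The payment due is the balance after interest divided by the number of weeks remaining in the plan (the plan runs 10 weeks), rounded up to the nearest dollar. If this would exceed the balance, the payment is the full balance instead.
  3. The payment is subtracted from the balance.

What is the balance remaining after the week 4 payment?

$483.52

Week 1: opening $708.52; interest $24.00 → $732.52; payment $74.00; balance $658.52
Week 2: opening $658.52; interest $22.00 → $680.52; payment $76.00; balance $604.52
Week 3: opening $604.52; interest $20.00 → $624.52; payment $79.00; balance $545.52
Week 4: opening $545.52; interest $19.00 → $564.52; payment $81.00; balance $483.52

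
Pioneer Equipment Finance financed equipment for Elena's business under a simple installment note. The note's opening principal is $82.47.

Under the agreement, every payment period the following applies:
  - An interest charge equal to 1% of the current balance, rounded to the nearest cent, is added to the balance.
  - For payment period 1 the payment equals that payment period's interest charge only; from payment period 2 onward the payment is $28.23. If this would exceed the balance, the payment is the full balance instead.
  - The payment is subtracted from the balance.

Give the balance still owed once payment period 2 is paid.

# | Opening | Interest | Payment | End bal
1 | $82.47 | $0.82 | $0.82 | $82.47
2 | $82.47 | $0.82 | $28.23 | $55.06

$55.06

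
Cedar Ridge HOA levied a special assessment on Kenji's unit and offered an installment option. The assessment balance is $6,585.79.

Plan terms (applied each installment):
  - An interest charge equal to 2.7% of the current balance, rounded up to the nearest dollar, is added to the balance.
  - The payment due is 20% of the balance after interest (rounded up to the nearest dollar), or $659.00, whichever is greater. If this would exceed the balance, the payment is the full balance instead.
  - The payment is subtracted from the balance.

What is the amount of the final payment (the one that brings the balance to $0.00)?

Installment 1: opening $6,585.79; interest $178.00 → $6,763.79; payment $1,353.00; balance $5,410.79
Installment 2: opening $5,410.79; interest $147.00 → $5,557.79; payment $1,112.00; balance $4,445.79
Installment 3: opening $4,445.79; interest $121.00 → $4,566.79; payment $914.00; balance $3,652.79
Installment 4: opening $3,652.79; interest $99.00 → $3,751.79; payment $751.00; balance $3,000.79
Installment 5: opening $3,000.79; interest $82.00 → $3,082.79; payment $659.00; balance $2,423.79
Installment 6: opening $2,423.79; interest $66.00 → $2,489.79; payment $659.00; balance $1,830.79
Installment 7: opening $1,830.79; interest $50.00 → $1,880.79; payment $659.00; balance $1,221.79
Installment 8: opening $1,221.79; interest $33.00 → $1,254.79; payment $659.00; balance $595.79
Installment 9: opening $595.79; interest $17.00 → $612.79; payment $612.79; balance $0.00

$612.79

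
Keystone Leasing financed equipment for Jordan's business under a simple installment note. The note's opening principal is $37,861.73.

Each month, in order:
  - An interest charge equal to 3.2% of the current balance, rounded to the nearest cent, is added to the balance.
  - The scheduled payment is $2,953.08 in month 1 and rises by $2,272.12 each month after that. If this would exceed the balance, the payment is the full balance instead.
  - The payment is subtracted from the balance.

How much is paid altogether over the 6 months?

# | Opening | Interest | Payment | End bal
1 | $37,861.73 | $1,211.58 | $2,953.08 | $36,120.23
2 | $36,120.23 | $1,155.85 | $5,225.20 | $32,050.88
3 | $32,050.88 | $1,025.63 | $7,497.32 | $25,579.19
4 | $25,579.19 | $818.53 | $9,769.44 | $16,628.28
5 | $16,628.28 | $532.10 | $12,041.56 | $5,118.82
6 | $5,118.82 | $163.80 | $5,282.62 | $0.00
Total paid: $42,769.22

$42,769.22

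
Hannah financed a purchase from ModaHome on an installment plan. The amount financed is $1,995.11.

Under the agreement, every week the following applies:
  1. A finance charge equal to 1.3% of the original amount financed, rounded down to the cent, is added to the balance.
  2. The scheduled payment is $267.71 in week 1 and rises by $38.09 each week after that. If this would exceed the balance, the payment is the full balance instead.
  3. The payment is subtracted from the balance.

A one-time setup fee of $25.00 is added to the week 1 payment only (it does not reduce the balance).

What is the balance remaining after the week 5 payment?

Week 1: $1,995.11 +$25.93 interest = $2,021.04; pay $267.71 (+ $25.00 fee) → $1,753.33
Week 2: $1,753.33 +$25.93 interest = $1,779.26; pay $305.80 → $1,473.46
Week 3: $1,473.46 +$25.93 interest = $1,499.39; pay $343.89 → $1,155.50
Week 4: $1,155.50 +$25.93 interest = $1,181.43; pay $381.98 → $799.45
Week 5: $799.45 +$25.93 interest = $825.38; pay $420.07 → $405.31

$405.31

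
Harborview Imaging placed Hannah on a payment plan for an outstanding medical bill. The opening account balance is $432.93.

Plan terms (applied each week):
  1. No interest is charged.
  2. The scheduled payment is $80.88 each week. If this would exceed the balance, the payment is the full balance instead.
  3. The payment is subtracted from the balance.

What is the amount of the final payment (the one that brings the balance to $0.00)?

$28.53

Week 1: opening $432.93; payment $80.88; balance $352.05
Week 2: opening $352.05; payment $80.88; balance $271.17
Week 3: opening $271.17; payment $80.88; balance $190.29
Week 4: opening $190.29; payment $80.88; balance $109.41
Week 5: opening $109.41; payment $80.88; balance $28.53
Week 6: opening $28.53; payment $28.53; balance $0.00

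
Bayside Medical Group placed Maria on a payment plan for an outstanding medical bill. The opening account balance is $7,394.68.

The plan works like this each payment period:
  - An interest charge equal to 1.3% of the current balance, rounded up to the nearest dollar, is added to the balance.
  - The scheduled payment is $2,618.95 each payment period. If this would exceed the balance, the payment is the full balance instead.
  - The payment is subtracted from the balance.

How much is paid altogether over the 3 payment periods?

$7,586.68

# | Opening | Interest | Payment | End bal
1 | $7,394.68 | $97.00 | $2,618.95 | $4,872.73
2 | $4,872.73 | $64.00 | $2,618.95 | $2,317.78
3 | $2,317.78 | $31.00 | $2,348.78 | $0.00
Total paid: $7,586.68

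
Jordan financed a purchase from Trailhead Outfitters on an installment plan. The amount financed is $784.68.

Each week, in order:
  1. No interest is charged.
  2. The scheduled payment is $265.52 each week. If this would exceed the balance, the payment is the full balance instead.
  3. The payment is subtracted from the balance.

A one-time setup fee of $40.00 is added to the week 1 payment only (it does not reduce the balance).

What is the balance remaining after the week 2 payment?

$253.64

# | Opening | Payment | Fee | End bal
1 | $784.68 | $265.52 | $40.00 | $519.16
2 | $519.16 | $265.52 | — | $253.64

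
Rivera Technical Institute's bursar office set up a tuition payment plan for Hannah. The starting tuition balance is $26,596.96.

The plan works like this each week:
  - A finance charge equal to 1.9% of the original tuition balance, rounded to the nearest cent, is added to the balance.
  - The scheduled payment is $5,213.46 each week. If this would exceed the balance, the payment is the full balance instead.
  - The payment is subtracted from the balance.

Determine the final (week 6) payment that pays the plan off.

# | Opening | Interest | Payment | End bal
1 | $26,596.96 | $505.34 | $5,213.46 | $21,888.84
2 | $21,888.84 | $505.34 | $5,213.46 | $17,180.72
3 | $17,180.72 | $505.34 | $5,213.46 | $12,472.60
4 | $12,472.60 | $505.34 | $5,213.46 | $7,764.48
5 | $7,764.48 | $505.34 | $5,213.46 | $3,056.36
6 | $3,056.36 | $505.34 | $3,561.70 | $0.00

$3,561.70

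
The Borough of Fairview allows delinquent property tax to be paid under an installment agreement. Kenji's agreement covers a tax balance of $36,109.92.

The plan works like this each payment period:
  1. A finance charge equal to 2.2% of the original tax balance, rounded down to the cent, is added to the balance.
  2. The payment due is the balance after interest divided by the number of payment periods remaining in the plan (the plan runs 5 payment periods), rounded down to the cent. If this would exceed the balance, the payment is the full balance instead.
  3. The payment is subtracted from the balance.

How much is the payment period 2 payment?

$7,579.47

Payment period 1: opening $36,109.92; interest $794.41 → $36,904.33; payment $7,380.86; balance $29,523.47
Payment period 2: opening $29,523.47; interest $794.41 → $30,317.88; payment $7,579.47; balance $22,738.41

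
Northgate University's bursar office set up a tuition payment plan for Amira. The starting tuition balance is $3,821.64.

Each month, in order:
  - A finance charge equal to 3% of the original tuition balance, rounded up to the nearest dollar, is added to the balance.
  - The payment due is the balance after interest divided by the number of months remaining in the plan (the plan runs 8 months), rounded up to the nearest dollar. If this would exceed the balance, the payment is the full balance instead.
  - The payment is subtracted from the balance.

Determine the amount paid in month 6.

$618.00

Month 1: $3,821.64 +$115.00 interest = $3,936.64; pay $493.00 → $3,443.64
Month 2: $3,443.64 +$115.00 interest = $3,558.64; pay $509.00 → $3,049.64
Month 3: $3,049.64 +$115.00 interest = $3,164.64; pay $528.00 → $2,636.64
Month 4: $2,636.64 +$115.00 interest = $2,751.64; pay $551.00 → $2,200.64
Month 5: $2,200.64 +$115.00 interest = $2,315.64; pay $579.00 → $1,736.64
Month 6: $1,736.64 +$115.00 interest = $1,851.64; pay $618.00 → $1,233.64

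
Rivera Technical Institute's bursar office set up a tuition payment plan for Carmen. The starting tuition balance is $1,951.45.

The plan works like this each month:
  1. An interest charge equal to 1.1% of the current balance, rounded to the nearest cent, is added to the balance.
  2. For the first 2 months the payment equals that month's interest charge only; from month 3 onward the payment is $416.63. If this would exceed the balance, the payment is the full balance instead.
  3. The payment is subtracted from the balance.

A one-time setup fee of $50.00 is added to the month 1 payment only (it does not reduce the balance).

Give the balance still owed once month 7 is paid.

$0.00

Month 1: opening $1,951.45; interest $21.47 → $1,972.92; payment $21.47 (+ $50.00 fee); balance $1,951.45
Month 2: opening $1,951.45; interest $21.47 → $1,972.92; payment $21.47; balance $1,951.45
Month 3: opening $1,951.45; interest $21.47 → $1,972.92; payment $416.63; balance $1,556.29
Month 4: opening $1,556.29; interest $17.12 → $1,573.41; payment $416.63; balance $1,156.78
Month 5: opening $1,156.78; interest $12.72 → $1,169.50; payment $416.63; balance $752.87
Month 6: opening $752.87; interest $8.28 → $761.15; payment $416.63; balance $344.52
Month 7: opening $344.52; interest $3.79 → $348.31; payment $348.31; balance $0.00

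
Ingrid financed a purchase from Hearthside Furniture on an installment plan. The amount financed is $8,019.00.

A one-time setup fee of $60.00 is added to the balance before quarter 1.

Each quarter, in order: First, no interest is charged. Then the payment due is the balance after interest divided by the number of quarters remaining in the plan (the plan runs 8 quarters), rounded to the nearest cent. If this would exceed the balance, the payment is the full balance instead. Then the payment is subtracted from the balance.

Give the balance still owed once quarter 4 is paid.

Quarter 1: $8,079.00 − $1,009.88 → $7,069.12
Quarter 2: $7,069.12 − $1,009.87 → $6,059.25
Quarter 3: $6,059.25 − $1,009.88 → $5,049.37
Quarter 4: $5,049.37 − $1,009.87 → $4,039.50

$4,039.50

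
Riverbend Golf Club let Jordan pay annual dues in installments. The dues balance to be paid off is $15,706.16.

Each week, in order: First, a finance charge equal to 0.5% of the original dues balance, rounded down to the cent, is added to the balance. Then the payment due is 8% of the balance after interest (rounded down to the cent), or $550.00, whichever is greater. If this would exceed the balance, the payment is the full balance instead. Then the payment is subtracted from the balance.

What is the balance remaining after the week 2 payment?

Week 1: opening $15,706.16; interest $78.53 → $15,784.69; payment $1,262.77; balance $14,521.92
Week 2: opening $14,521.92; interest $78.53 → $14,600.45; payment $1,168.03; balance $13,432.42

$13,432.42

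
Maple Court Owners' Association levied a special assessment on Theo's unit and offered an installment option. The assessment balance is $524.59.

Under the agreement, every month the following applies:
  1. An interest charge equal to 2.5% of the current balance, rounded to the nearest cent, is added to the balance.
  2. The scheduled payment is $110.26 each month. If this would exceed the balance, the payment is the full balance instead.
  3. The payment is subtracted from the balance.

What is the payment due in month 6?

Month 1: opening $524.59; interest $13.11 → $537.70; payment $110.26; balance $427.44
Month 2: opening $427.44; interest $10.69 → $438.13; payment $110.26; balance $327.87
Month 3: opening $327.87; interest $8.20 → $336.07; payment $110.26; balance $225.81
Month 4: opening $225.81; interest $5.65 → $231.46; payment $110.26; balance $121.20
Month 5: opening $121.20; interest $3.03 → $124.23; payment $110.26; balance $13.97
Month 6: opening $13.97; interest $0.35 → $14.32; payment $14.32; balance $0.00

$14.32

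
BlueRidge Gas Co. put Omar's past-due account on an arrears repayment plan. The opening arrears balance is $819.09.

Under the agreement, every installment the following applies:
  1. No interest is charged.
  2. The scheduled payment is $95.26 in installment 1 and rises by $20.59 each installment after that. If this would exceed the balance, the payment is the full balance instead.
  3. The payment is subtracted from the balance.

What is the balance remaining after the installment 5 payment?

$136.89

# | Opening | Payment | End bal
1 | $819.09 | $95.26 | $723.83
2 | $723.83 | $115.85 | $607.98
3 | $607.98 | $136.44 | $471.54
4 | $471.54 | $157.03 | $314.51
5 | $314.51 | $177.62 | $136.89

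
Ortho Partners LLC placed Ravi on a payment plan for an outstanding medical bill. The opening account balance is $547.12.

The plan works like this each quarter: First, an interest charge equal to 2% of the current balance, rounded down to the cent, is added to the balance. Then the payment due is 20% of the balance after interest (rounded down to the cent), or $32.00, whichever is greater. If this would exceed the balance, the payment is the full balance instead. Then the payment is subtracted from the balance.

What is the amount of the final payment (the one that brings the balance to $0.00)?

Quarter 1: opening $547.12; interest $10.94 → $558.06; payment $111.61; balance $446.45
Quarter 2: opening $446.45; interest $8.92 → $455.37; payment $91.07; balance $364.30
Quarter 3: opening $364.30; interest $7.28 → $371.58; payment $74.31; balance $297.27
Quarter 4: opening $297.27; interest $5.94 → $303.21; payment $60.64; balance $242.57
Quarter 5: opening $242.57; interest $4.85 → $247.42; payment $49.48; balance $197.94
Quarter 6: opening $197.94; interest $3.95 → $201.89; payment $40.37; balance $161.52
Quarter 7: opening $161.52; interest $3.23 → $164.75; payment $32.95; balance $131.80
Quarter 8: opening $131.80; interest $2.63 → $134.43; payment $32.00; balance $102.43
Quarter 9: opening $102.43; interest $2.04 → $104.47; payment $32.00; balance $72.47
Quarter 10: opening $72.47; interest $1.44 → $73.91; payment $32.00; balance $41.91
Quarter 11: opening $41.91; interest $0.83 → $42.74; payment $32.00; balance $10.74
Quarter 12: opening $10.74; interest $0.21 → $10.95; payment $10.95; balance $0.00

$10.95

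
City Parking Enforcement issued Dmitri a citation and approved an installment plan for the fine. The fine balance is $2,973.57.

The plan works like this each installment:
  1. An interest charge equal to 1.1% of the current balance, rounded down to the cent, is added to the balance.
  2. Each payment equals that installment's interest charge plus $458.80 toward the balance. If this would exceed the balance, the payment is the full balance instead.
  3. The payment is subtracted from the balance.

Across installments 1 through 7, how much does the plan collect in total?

Installment 1: $2,973.57 +$32.70 interest = $3,006.27; pay $491.50 → $2,514.77
Installment 2: $2,514.77 +$27.66 interest = $2,542.43; pay $486.46 → $2,055.97
Installment 3: $2,055.97 +$22.61 interest = $2,078.58; pay $481.41 → $1,597.17
Installment 4: $1,597.17 +$17.56 interest = $1,614.73; pay $476.36 → $1,138.37
Installment 5: $1,138.37 +$12.52 interest = $1,150.89; pay $471.32 → $679.57
Installment 6: $679.57 +$7.47 interest = $687.04; pay $466.27 → $220.77
Installment 7: $220.77 +$2.42 interest = $223.19; pay $223.19 → $0.00
Total paid: $3,096.51

$3,096.51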